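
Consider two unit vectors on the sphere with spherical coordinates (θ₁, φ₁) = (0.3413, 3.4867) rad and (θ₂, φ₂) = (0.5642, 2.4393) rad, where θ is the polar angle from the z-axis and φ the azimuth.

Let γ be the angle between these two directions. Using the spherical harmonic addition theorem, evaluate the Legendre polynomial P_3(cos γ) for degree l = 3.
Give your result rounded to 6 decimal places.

Term-by-term m-sum for l=3 (normalisation 4π/7 = 1.795196):
  [-3]  conj(Y_{3,-3})(Ω₁) = -0.007983-0.013455i ; Y_{3,-3}(Ω₂) = +0.032585-0.054847i ; Δ = -0.000998-0.000001i
  [-2]  conj(Y_{3,-2})(Ω₁) = +0.083196+0.068695i ; Y_{3,-2}(Ω₂) = +0.040856+0.243539i ; Δ = -0.013331+0.023068i
  [-1]  conj(Y_{3,-1})(Ω₁) = -0.350157-0.125879i ; Y_{3,-1}(Ω₂) = -0.339076-0.286931i ; Δ = +0.082611+0.143153i
  [+0]  conj(Y_{3,0})(Ω₁) = +0.506321-0.000000i ; Y_{3,0}(Ω₂) = +0.179828+0.000000i ; Δ = +0.091051+0.000000i
  [+1]  conj(Y_{3,1})(Ω₁) = +0.350157-0.125879i ; Y_{3,1}(Ω₂) = +0.339076-0.286931i ; Δ = +0.082611-0.143153i
  [+2]  conj(Y_{3,2})(Ω₁) = +0.083196-0.068695i ; Y_{3,2}(Ω₂) = +0.040856-0.243539i ; Δ = -0.013331-0.023068i
  [+3]  conj(Y_{3,3})(Ω₁) = +0.007983-0.013455i ; Y_{3,3}(Ω₂) = -0.032585-0.054847i ; Δ = -0.000998+0.000001i
Σ over m = +0.227615-0.000000i; ×(4π/7) → +0.408613-0.000000i. Real part: 0.408613

0.408613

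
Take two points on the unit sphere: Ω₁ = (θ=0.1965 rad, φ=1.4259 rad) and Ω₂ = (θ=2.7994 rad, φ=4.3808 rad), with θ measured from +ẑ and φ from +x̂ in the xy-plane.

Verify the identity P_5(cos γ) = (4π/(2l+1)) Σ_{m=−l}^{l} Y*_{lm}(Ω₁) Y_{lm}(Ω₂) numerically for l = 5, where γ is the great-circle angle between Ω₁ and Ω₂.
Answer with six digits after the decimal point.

Expand P_5 via completeness: Σ_{m} conj(Y_{5,m}) at Ω₁ times Y_{5,m} at Ω₂ —
  m=-5: Y*=(0.000087, 0.000099)  Y=(-0.001967, -0.000172)  product (-0.000000, -0.000000)
  m=-4: Y*=(0.001750, -0.001145)  Y=(-0.004242, -0.017008)  product (-0.000027, -0.000025)
  m=-3: Y*=(-0.008302, -0.017880)  Y=(0.076583, -0.049741)  product (-0.001525, -0.000956)
  m=-2: Y*=(-0.114489, 0.034139)  Y=(0.235467, 0.183949)  product (-0.033238, -0.013021)
  m=-1: Y*=(0.062870, 0.430855)  Y=(-0.178907, 0.519624)  product (-0.235130, -0.044414)
  m=+0: Y*=(0.683259, -0.000000)  Y=(-0.274689, 0.000000)  product (-0.187684, 0.000000)
  m=+1: Y*=(-0.062870, 0.430855)  Y=(0.178907, 0.519624)  product (-0.235130, 0.044414)
  m=+2: Y*=(-0.114489, -0.034139)  Y=(0.235467, -0.183949)  product (-0.033238, 0.013021)
  m=+3: Y*=(0.008302, -0.017880)  Y=(-0.076583, -0.049741)  product (-0.001525, 0.000956)
  m=+4: Y*=(0.001750, 0.001145)  Y=(-0.004242, 0.017008)  product (-0.000027, 0.000025)
  m=+5: Y*=(-0.000087, 0.000099)  Y=(0.001967, -0.000172)  product (-0.000000, 0.000000)
Total Σ_m = (-0.727525, 0.000000). Multiply by 1.142397: (-0.831123, 0.000000). P_5(cos γ) = -0.831123

-0.831123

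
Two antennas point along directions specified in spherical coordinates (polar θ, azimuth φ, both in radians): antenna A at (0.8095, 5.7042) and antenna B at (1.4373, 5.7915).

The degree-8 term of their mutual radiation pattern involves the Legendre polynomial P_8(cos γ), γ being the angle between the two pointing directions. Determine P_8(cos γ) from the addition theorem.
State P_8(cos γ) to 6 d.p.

-0.050169

Expand P_8 via completeness: Σ_{m} conj(Y_{8,m}) at Ω₁ times Y_{8,m} at Ω₂ —
  m=-8: -0.003127+0.038761i × -0.337105-0.341510i = +0.014291-0.011998i  (running Σ = +0.014291-0.011998i)
  m=-7: -0.090819+0.117142i × -0.246245-0.076228i = +0.031293-0.021923i  (running Σ = +0.045585-0.033921i)
  m=-6: -0.314432+0.108516i × +0.257171-0.049854i = -0.075453+0.043583i  (running Σ = -0.029868+0.009662i)
  m=-5: -0.447671-0.112721i × +0.219487-0.178643i = -0.118395+0.055233i  (running Σ = -0.148263+0.064895i)
  m=-4: -0.210954-0.228660i × -0.070473+0.168586i = +0.053415-0.019450i  (running Σ = -0.094848+0.045445i)
  m=-3: +0.020441+0.121883i × +0.027608+0.287478i = -0.034474+0.009241i  (running Σ = -0.129322+0.054686i)
  m=-2: -0.153902+0.351378i × -0.080681-0.121172i = +0.054994-0.009701i  (running Σ = -0.074328+0.044985i)
  m=-1: -0.045837+0.029964i × -0.255447-0.136806i = +0.015808-0.001384i  (running Σ = -0.058520+0.043602i)
  m=0: +0.365939-0.000000i × +0.134367+0.000000i = +0.049170+0.000000i  (running Σ = -0.009350+0.043602i)
  m=1: +0.045837+0.029964i × +0.255447-0.136806i = +0.015808+0.001384i  (running Σ = +0.006458+0.044985i)
  m=2: -0.153902-0.351378i × -0.080681+0.121172i = +0.054994+0.009701i  (running Σ = +0.061453+0.054686i)
  m=3: -0.020441+0.121883i × -0.027608+0.287478i = -0.034474-0.009241i  (running Σ = +0.026978+0.045445i)
  m=4: -0.210954+0.228660i × -0.070473-0.168586i = +0.053415+0.019450i  (running Σ = +0.080393+0.064895i)
  m=5: +0.447671-0.112721i × -0.219487-0.178643i = -0.118395-0.055233i  (running Σ = -0.038001+0.009662i)
  m=6: -0.314432-0.108516i × +0.257171+0.049854i = -0.075453-0.043583i  (running Σ = -0.113454-0.033921i)
  m=7: +0.090819+0.117142i × +0.246245-0.076228i = +0.031293+0.021923i  (running Σ = -0.082161-0.011998i)
  m=8: -0.003127-0.038761i × -0.337105+0.341510i = +0.014291+0.011998i  (running Σ = -0.067870-0.000000i)
Total Σ_m = -0.067870-0.000000i. Multiply by 0.739198: -0.050169-0.000000i. P_8(cos γ) = -0.050169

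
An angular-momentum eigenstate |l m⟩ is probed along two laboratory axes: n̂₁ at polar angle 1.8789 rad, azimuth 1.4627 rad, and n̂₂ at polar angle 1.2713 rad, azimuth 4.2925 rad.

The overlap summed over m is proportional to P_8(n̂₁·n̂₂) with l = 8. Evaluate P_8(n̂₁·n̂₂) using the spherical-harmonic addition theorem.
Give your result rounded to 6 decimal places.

Summing Y*_{l m}(θ₁,φ₁)·Y_{l m}(θ₂,φ₂) over m ∈ [−8, 8]; prefactor 4π/(2·8+1) = 0.739198:
  term(m=-8) = -0.100094+0.075659i   from Y*(Ω₁)=+0.227356-0.266649i, Y(Ω₂)=-0.349626-0.077273i
  term(m=-7) = -0.113296+0.161498i   from Y*(Ω₁)=+0.306226+0.324343i, Y(Ω₂)=+0.088890+0.433233i
  term(m=-6) = -0.002767+0.008946i   from Y*(Ω₁)=-0.085219+0.064593i, Y(Ω₂)=+0.071153-0.051040i
  term(m=-5) = +0.001203+0.101632i   from Y*(Ω₁)=+0.161559+0.269227i, Y(Ω₂)=+0.279520+0.163269i
  term(m=-4) = +0.016217+0.048349i   from Y*(Ω₁)=-0.213071+0.098334i, Y(Ω₂)=+0.023588-0.216028i
  term(m=-3) = +0.029635+0.040186i   from Y*(Ω₁)=+0.068561+0.203956i, Y(Ω₂)=+0.220913-0.071040i
  term(m=-2) = +0.057926+0.041668i   from Y*(Ω₁)=-0.267933+0.058845i, Y(Ω₂)=-0.173663-0.193658i
  term(m=-1) = +0.029747+0.009587i   from Y*(Ω₁)=+0.018038+0.166221i, Y(Ω₂)=+0.076202-0.170688i
  term(m=+0) = +0.076441+0.000000i   from Y*(Ω₁)=-0.283024-0.000000i, Y(Ω₂)=-0.270086+0.000000i
  term(m=+1) = +0.029747-0.009587i   from Y*(Ω₁)=-0.018038+0.166221i, Y(Ω₂)=-0.076202-0.170688i
  term(m=+2) = +0.057926-0.041668i   from Y*(Ω₁)=-0.267933-0.058845i, Y(Ω₂)=-0.173663+0.193658i
  term(m=+3) = +0.029635-0.040186i   from Y*(Ω₁)=-0.068561+0.203956i, Y(Ω₂)=-0.220913-0.071040i
  term(m=+4) = +0.016217-0.048349i   from Y*(Ω₁)=-0.213071-0.098334i, Y(Ω₂)=+0.023588+0.216028i
  term(m=+5) = +0.001203-0.101632i   from Y*(Ω₁)=-0.161559+0.269227i, Y(Ω₂)=-0.279520+0.163269i
  term(m=+6) = -0.002767-0.008946i   from Y*(Ω₁)=-0.085219-0.064593i, Y(Ω₂)=+0.071153+0.051040i
  term(m=+7) = -0.113296-0.161498i   from Y*(Ω₁)=-0.306226+0.324343i, Y(Ω₂)=-0.088890+0.433233i
  term(m=+8) = -0.100094-0.075659i   from Y*(Ω₁)=+0.227356+0.266649i, Y(Ω₂)=-0.349626+0.077273i
Σ over m = -0.086419+0.000000i; ×(4π/17) → -0.063881+0.000000i. Real part: -0.063881

-0.063881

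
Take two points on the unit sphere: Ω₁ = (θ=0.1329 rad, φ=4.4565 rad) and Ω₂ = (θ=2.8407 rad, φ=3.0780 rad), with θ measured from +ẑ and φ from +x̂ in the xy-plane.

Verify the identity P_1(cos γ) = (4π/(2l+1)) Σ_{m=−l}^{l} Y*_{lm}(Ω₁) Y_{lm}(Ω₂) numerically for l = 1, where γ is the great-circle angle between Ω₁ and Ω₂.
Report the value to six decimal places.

Expand P_1 via completeness: Σ_{m} conj(Y_{1,m}) at Ω₁ times Y_{1,m} at Ω₂ —
  m=-1: Y*=-0.011587-0.044290i  Y=-0.102188-0.006507i  product +0.000896+0.004601i
  m=+0: Y*=+0.484294-0.000000i  Y=-0.466651+0.000000i  product -0.225996+0.000000i
  m=+1: Y*=+0.011587-0.044290i  Y=+0.102188-0.006507i  product +0.000896-0.004601i
Total Σ_m = -0.224204+0.000000i. Multiply by 4.188790: -0.939145+0.000000i. P_1(cos γ) = -0.939145

-0.939145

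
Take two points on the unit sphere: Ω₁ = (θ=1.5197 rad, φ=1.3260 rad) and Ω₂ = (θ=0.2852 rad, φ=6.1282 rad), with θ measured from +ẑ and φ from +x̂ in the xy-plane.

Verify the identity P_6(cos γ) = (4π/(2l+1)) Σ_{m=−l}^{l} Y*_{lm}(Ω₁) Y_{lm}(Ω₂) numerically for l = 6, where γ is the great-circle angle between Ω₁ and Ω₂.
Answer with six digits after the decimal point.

Expand P_6 via completeness: Σ_{m} conj(Y_{6,m}) at Ω₁ times Y_{6,m} at Ω₂ —
  [-6]  conj(Y_{6,-6})(Ω₁) = -0.04881 + 0.47682j ; Y_{6,-6}(Ω₂) = 0.00014 + 0.00019j ; Δ = -0.00010 + 0.00006j
  [-5]  conj(Y_{6,-5})(Ω₁) = 0.07986 + 0.02886j ; Y_{6,-5}(Ω₂) = 0.00202 + 0.00198j ; Δ = 0.00010 + 0.00022j
  [-4]  conj(Y_{6,-4})(Ω₁) = -0.19226 + 0.28615j ; Y_{6,-4}(Ω₂) = 0.01661 + 0.01186j ; Δ = -0.00659 + 0.00247j
  [-3]  conj(Y_{6,-3})(Ω₁) = 0.06599 + 0.07309j ; Y_{6,-3}(Ω₂) = 0.08871 + 0.04450j ; Δ = 0.00260 + 0.00942j
  [-2]  conj(Y_{6,-2})(Ω₁) = -0.27329 + 0.14563j ; Y_{6,-2}(Ω₂) = 0.30463 + 0.09757j ; Δ = -0.09746 + 0.01770j
  [-1]  conj(Y_{6,-1})(Ω₁) = 0.02507 + 0.10035j ; Y_{6,-1}(Ω₂) = 0.58871 + 0.09198j ; Δ = 0.00553 + 0.06138j
  [+0]  conj(Y_{6,0})(Ω₁) = -0.30057 + 0.00000j ; Y_{6,0}(Ω₂) = 0.31502 + 0.00000j ; Δ = -0.09468 + 0.00000j
  [+1]  conj(Y_{6,1})(Ω₁) = -0.02507 + 0.10035j ; Y_{6,1}(Ω₂) = -0.58871 + 0.09198j ; Δ = 0.00553 - 0.06138j
  [+2]  conj(Y_{6,2})(Ω₁) = -0.27329 - 0.14563j ; Y_{6,2}(Ω₂) = 0.30463 - 0.09757j ; Δ = -0.09746 - 0.01770j
  [+3]  conj(Y_{6,3})(Ω₁) = -0.06599 + 0.07309j ; Y_{6,3}(Ω₂) = -0.08871 + 0.04450j ; Δ = 0.00260 - 0.00942j
  [+4]  conj(Y_{6,4})(Ω₁) = -0.19226 - 0.28615j ; Y_{6,4}(Ω₂) = 0.01661 - 0.01186j ; Δ = -0.00659 - 0.00247j
  [+5]  conj(Y_{6,5})(Ω₁) = -0.07986 + 0.02886j ; Y_{6,5}(Ω₂) = -0.00202 + 0.00198j ; Δ = 0.00010 - 0.00022j
  [+6]  conj(Y_{6,6})(Ω₁) = -0.04881 - 0.47682j ; Y_{6,6}(Ω₂) = 0.00014 - 0.00019j ; Δ = -0.00010 - 0.00006j
Σ over m = -0.28651 - 0.00000j; ×(4π/13) → -0.27695 - 0.00000j. Real part: -0.276952

-0.276952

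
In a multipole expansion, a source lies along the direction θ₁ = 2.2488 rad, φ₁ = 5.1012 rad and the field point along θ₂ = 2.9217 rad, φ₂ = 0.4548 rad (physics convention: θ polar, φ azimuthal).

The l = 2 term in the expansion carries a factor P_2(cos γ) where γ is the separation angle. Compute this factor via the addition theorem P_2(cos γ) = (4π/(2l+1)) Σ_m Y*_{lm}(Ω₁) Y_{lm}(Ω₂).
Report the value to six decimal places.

Summing Y*_{l m}(θ₁,φ₁)·Y_{l m}(θ₂,φ₂) over m ∈ [−2, 2]; prefactor 4π/(2·2+1) = 2.513274:
  [-2]  conj(Y_{2,-2})(Ω₁) = -0.166960-0.164384i ; Y_{2,-2}(Ω₂) = +0.011285-0.014505i ; Δ = -0.004269+0.000567i
  [-1]  conj(Y_{2,-1})(Ω₁) = -0.143067+0.349229i ; Y_{2,-1}(Ω₂) = -0.147737+0.072242i ; Δ = -0.004093-0.061930i
  [+0]  conj(Y_{2,0})(Ω₁) = +0.056861-0.000000i ; Y_{2,0}(Ω₂) = +0.585766+0.000000i ; Δ = +0.033307+0.000000i
  [+1]  conj(Y_{2,1})(Ω₁) = +0.143067+0.349229i ; Y_{2,1}(Ω₂) = +0.147737+0.072242i ; Δ = -0.004093+0.061930i
  [+2]  conj(Y_{2,2})(Ω₁) = -0.166960+0.164384i ; Y_{2,2}(Ω₂) = +0.011285+0.014505i ; Δ = -0.004269-0.000567i
Total Σ_m = +0.016585+0.000000i. Multiply by 2.513274: +0.041682+0.000000i. P_2(cos γ) = 0.041682

0.041682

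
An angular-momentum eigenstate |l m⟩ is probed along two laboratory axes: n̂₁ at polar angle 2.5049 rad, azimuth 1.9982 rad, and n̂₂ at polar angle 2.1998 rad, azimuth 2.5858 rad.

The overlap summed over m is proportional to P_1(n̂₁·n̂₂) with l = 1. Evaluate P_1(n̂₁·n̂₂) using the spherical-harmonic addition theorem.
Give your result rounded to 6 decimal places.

0.873182

Summing Y*_{l m}(θ₁,φ₁)·Y_{l m}(θ₂,φ₂) over m ∈ [−1, 1]; prefactor 4π/(2·1+1) = 4.188790:
  m=-1: (-0.085144, 0.186932) × (-0.237321, -0.147401) = (0.047761, -0.031813)  (running Σ = (0.047761, -0.031813))
  m=0: (-0.392869, -0.000000) × (-0.287464, 0.000000) = (0.112936, 0.000000)  (running Σ = (0.160696, -0.031813))
  m=1: (0.085144, 0.186932) × (0.237321, -0.147401) = (0.047761, 0.031813)  (running Σ = (0.208457, 0.000000))
Accumulated sum (0.208457, 0.000000); after 4π/(2l+1) scaling, (0.873182, 0.000000) ⇒ P_1 = 0.873182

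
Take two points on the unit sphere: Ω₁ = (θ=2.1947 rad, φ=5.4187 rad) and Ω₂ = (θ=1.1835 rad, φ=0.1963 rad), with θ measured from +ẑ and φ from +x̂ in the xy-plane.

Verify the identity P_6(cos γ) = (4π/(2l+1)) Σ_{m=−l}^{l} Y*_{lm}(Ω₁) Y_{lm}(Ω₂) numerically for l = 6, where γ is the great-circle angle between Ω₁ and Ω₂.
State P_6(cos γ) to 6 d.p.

-0.181049

Term-by-term m-sum for l=6 (normalisation 4π/13 = 0.966644):
  term(m=-6) = +0.041893-0.003423i   from Y*(Ω₁)=+0.063084+0.122812i, Y(Ω₂)=+0.116588-0.281231i
  term(m=-5) = -0.082584-0.122933i   from Y*(Ω₁)=+0.130876-0.318425i, Y(Ω₂)=+0.239080-0.357617i
  term(m=-4) = -0.028778+0.056759i   from Y*(Ω₁)=-0.405214+0.132643i, Y(Ω₂)=+0.105559-0.105517i
  term(m=-3) = -0.042848+0.001748i   from Y*(Ω₁)=+0.130972+0.079965i, Y(Ω₂)=-0.232384+0.155224i
  term(m=-2) = -0.036507-0.059442i   from Y*(Ω₁)=+0.043910+0.275283i, Y(Ω₂)=-0.231200+0.095739i
  term(m=-1) = +0.026680-0.047695i   from Y*(Ω₁)=+0.176853-0.207298i, Y(Ω₂)=+0.196709-0.039118i
  term(m=+0) = +0.056994+0.000000i   from Y*(Ω₁)=+0.211514-0.000000i, Y(Ω₂)=+0.269455+0.000000i
  term(m=+1) = +0.026680+0.047695i   from Y*(Ω₁)=-0.176853-0.207298i, Y(Ω₂)=-0.196709-0.039118i
  term(m=+2) = -0.036507+0.059442i   from Y*(Ω₁)=+0.043910-0.275283i, Y(Ω₂)=-0.231200-0.095739i
  term(m=+3) = -0.042848-0.001748i   from Y*(Ω₁)=-0.130972+0.079965i, Y(Ω₂)=+0.232384+0.155224i
  term(m=+4) = -0.028778-0.056759i   from Y*(Ω₁)=-0.405214-0.132643i, Y(Ω₂)=+0.105559+0.105517i
  term(m=+5) = -0.082584+0.122933i   from Y*(Ω₁)=-0.130876-0.318425i, Y(Ω₂)=-0.239080-0.357617i
  term(m=+6) = +0.041893+0.003423i   from Y*(Ω₁)=+0.063084-0.122812i, Y(Ω₂)=+0.116588+0.281231i
Accumulated sum -0.187296+0.000000i; after 4π/(2l+1) scaling, -0.181049+0.000000i ⇒ P_6 = -0.181049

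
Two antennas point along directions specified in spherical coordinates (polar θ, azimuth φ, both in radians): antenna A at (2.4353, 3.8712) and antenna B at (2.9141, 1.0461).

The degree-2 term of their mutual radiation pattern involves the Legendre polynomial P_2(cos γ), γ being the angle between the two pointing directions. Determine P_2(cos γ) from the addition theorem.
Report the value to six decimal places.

Summing Y*_{l m}(θ₁,φ₁)·Y_{l m}(θ₂,φ₂) over m ∈ [−2, 2]; prefactor 4π/(2·2+1) = 2.513274:
  m=-2: (0.018118, 0.161696) × (-0.009787, -0.017037) = (0.002578, -0.001891)  (running Σ = (0.002578, -0.001891))
  m=-1: (0.284347, 0.254266) × (-0.085035, 0.146913) = (-0.061534, 0.020153)  (running Σ = (-0.058957, 0.018261))
  m=0: (0.232232, -0.000000) × (0.582655, 0.000000) = (0.135311, 0.000000)  (running Σ = (0.076354, 0.018261))
  m=1: (-0.284347, 0.254266) × (0.085035, 0.146913) = (-0.061534, -0.020153)  (running Σ = (0.014820, -0.001891))
  m=2: (0.018118, -0.161696) × (-0.009787, 0.017037) = (0.002578, 0.001891)  (running Σ = (0.017397, -0.000000))
Σ over m = (0.017397, -0.000000); ×(4π/5) → (0.043724, -0.000000). Real part: 0.043724

0.043724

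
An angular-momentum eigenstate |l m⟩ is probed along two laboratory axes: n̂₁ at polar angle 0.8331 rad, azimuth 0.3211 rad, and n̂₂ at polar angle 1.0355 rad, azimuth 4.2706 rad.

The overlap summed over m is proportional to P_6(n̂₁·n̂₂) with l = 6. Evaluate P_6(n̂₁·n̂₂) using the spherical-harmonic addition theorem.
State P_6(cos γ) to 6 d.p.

-0.252785

Addition theorem: P_6(cos γ) = (4π/13) Σ_m Y*_{lm}(Ω₁) Y_{lm}(Ω₂), m = −6…6:
  m=-6: Y*=-0.027637+0.074369i  Y=+0.172505-0.092203i  product +0.002090+0.015377i
  m=-5: Y*=-0.008667+0.249641i  Y=-0.322759-0.239380i  product +0.062557-0.078499i
  m=-4: Y*=+0.120183+0.408104i  Y=-0.070943+0.356638i  product -0.154071+0.013910i
  m=-3: Y*=+0.200270+0.288076i  Y=-0.028267+0.007080i  product -0.007701-0.006725i
  m=-2: Y*=-0.055643-0.041619i  Y=+0.221544+0.269955i  product -0.001092-0.024241i
  m=-1: Y*=-0.353734-0.117656i  Y=+0.044185-0.093420i  product -0.026621+0.027847i
  m=+0: Y*=-0.036750-0.000000i  Y=+0.321894+0.000000i  product -0.011830-0.000000i
  m=+1: Y*=+0.353734-0.117656i  Y=-0.044185-0.093420i  product -0.026621-0.027847i
  m=+2: Y*=-0.055643+0.041619i  Y=+0.221544-0.269955i  product -0.001092+0.024241i
  m=+3: Y*=-0.200270+0.288076i  Y=+0.028267+0.007080i  product -0.007701+0.006725i
  m=+4: Y*=+0.120183-0.408104i  Y=-0.070943-0.356638i  product -0.154071-0.013910i
  m=+5: Y*=+0.008667+0.249641i  Y=+0.322759-0.239380i  product +0.062557+0.078499i
  m=+6: Y*=-0.027637-0.074369i  Y=+0.172505+0.092203i  product +0.002090-0.015377i
Total Σ_m = -0.261508+0.000000i. Multiply by 0.966644: -0.252785+0.000000i. P_6(cos γ) = -0.252785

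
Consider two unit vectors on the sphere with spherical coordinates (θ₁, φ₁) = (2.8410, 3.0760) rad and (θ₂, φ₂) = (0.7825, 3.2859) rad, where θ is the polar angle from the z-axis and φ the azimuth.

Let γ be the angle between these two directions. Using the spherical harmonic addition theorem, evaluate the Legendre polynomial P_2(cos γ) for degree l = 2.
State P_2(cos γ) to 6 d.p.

-0.164151

Summing Y*_{l m}(θ₁,φ₁)·Y_{l m}(θ₂,φ₂) over m ∈ [−2, 2]; prefactor 4π/(2·2+1) = 2.513274:
  term(m=-2) = (0.005938, -0.002650)   from Y*(Ω₁)=(0.033573, -0.004430), Y(Ω₂)=(0.184076, -0.054653)
  term(m=-1) = (-0.082541, 0.017584)   from Y*(Ω₁)=(0.218015, -0.014321), Y(Ω₂)=(-0.382253, 0.055548)
  term(m=+0) = (0.087893, 0.000000)   from Y*(Ω₁)=(0.547835, -0.000000), Y(Ω₂)=(0.160438, 0.000000)
  term(m=+1) = (-0.082541, -0.017584)   from Y*(Ω₁)=(-0.218015, -0.014321), Y(Ω₂)=(0.382253, 0.055548)
  term(m=+2) = (0.005938, 0.002650)   from Y*(Ω₁)=(0.033573, 0.004430), Y(Ω₂)=(0.184076, 0.054653)
Accumulated sum (-0.065313, 0.000000); after 4π/(2l+1) scaling, (-0.164151, 0.000000) ⇒ P_2 = -0.164151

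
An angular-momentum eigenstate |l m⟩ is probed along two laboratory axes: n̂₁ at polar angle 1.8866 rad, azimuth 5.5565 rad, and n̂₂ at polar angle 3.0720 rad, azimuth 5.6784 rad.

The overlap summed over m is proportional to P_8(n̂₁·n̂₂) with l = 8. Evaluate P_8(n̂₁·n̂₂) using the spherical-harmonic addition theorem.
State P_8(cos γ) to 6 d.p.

-0.281374

Addition theorem: P_8(cos γ) = (4π/17) Σ_m Y*_{lm}(Ω₁) Y_{lm}(Ω₂), m = −8…8:
  [-8]  conj(Y_{8,-8})(Ω₁) = (0.306322, 0.155487) ; Y_{8,-8}(Ω₂) = (0.000000, -0.000000) ; Δ = (0.000000, -0.000000)
  [-7]  conj(Y_{8,-7})(Ω₁) = (-0.164199, -0.417868) ; Y_{8,-7}(Ω₂) = (0.000000, 0.000000) ; Δ = (0.000000, -0.000000)
  [-6]  conj(Y_{8,-6})(Ω₁) = (-0.042814, 0.116466) ; Y_{8,-6}(Ω₂) = (-0.000001, -0.000000) ; Δ = (0.000000, -0.000000)
  [-5]  conj(Y_{8,-5})(Ω₁) = (-0.268299, 0.143740) ; Y_{8,-5}(Ω₂) = (0.000016, -0.000002) ; Δ = (-0.000004, 0.000003)
  [-4]  conj(Y_{8,-4})(Ω₁) = (0.242586, 0.058043) ; Y_{8,-4}(Ω₂) = (-0.000234, 0.000207) ; Δ = (-0.000069, 0.000037)
  [-3]  conj(Y_{8,-3})(Ω₁) = (0.113987, 0.163348) ; Y_{8,-3}(Ω₂) = (0.001113, -0.004478) ; Δ = (0.000858, -0.000329)
  [-2]  conj(Y_{8,-2})(Ω₁) = (0.033494, -0.283923) ; Y_{8,-2}(Ω₂) = (0.017173, 0.045455) ; Δ = (0.013481, -0.003353)
  [-1]  conj(Y_{8,-1})(Ω₁) = (0.111175, -0.098831) ; Y_{8,-1}(Ω₂) = (-0.270474, -0.186948) ; Δ = (-0.048546, 0.005947)
  [+0]  conj(Y_{8,0})(Ω₁) = (-0.293349, -0.000000) ; Y_{8,0}(Ω₂) = (1.063880, 0.000000) ; Δ = (-0.312088, -0.000000)
  [+1]  conj(Y_{8,1})(Ω₁) = (-0.111175, -0.098831) ; Y_{8,1}(Ω₂) = (0.270474, -0.186948) ; Δ = (-0.048546, -0.005947)
  [+2]  conj(Y_{8,2})(Ω₁) = (0.033494, 0.283923) ; Y_{8,2}(Ω₂) = (0.017173, -0.045455) ; Δ = (0.013481, 0.003353)
  [+3]  conj(Y_{8,3})(Ω₁) = (-0.113987, 0.163348) ; Y_{8,3}(Ω₂) = (-0.001113, -0.004478) ; Δ = (0.000858, 0.000329)
  [+4]  conj(Y_{8,4})(Ω₁) = (0.242586, -0.058043) ; Y_{8,4}(Ω₂) = (-0.000234, -0.000207) ; Δ = (-0.000069, -0.000037)
  [+5]  conj(Y_{8,5})(Ω₁) = (0.268299, 0.143740) ; Y_{8,5}(Ω₂) = (-0.000016, -0.000002) ; Δ = (-0.000004, -0.000003)
  [+6]  conj(Y_{8,6})(Ω₁) = (-0.042814, -0.116466) ; Y_{8,6}(Ω₂) = (-0.000001, 0.000000) ; Δ = (0.000000, 0.000000)
  [+7]  conj(Y_{8,7})(Ω₁) = (0.164199, -0.417868) ; Y_{8,7}(Ω₂) = (-0.000000, 0.000000) ; Δ = (0.000000, 0.000000)
  [+8]  conj(Y_{8,8})(Ω₁) = (0.306322, -0.155487) ; Y_{8,8}(Ω₂) = (0.000000, 0.000000) ; Δ = (0.000000, 0.000000)
Accumulated sum (-0.380648, 0.000000); after 4π/(2l+1) scaling, (-0.281374, 0.000000) ⇒ P_8 = -0.281374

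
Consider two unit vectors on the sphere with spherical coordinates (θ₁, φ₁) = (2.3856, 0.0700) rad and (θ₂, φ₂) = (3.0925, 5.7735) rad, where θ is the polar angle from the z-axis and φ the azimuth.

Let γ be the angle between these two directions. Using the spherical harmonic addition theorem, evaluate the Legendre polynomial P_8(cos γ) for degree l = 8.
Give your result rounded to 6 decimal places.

0.180818

Term-by-term m-sum for l=8 (normalisation 4π/17 = 0.739198):
  [-8]  conj(Y_{8,-8})(Ω₁) = (0.021421, 0.013430) ; Y_{8,-8}(Ω₂) = (-0.000000, -0.000000) ; Δ = (-0.000000, -0.000000)
  [-7]  conj(Y_{8,-7})(Ω₁) = (-0.094638, -0.050479) ; Y_{8,-7}(Ω₂) = (0.000000, 0.000000) ; Δ = (-0.000000, -0.000000)
  [-6]  conj(Y_{8,-6})(Ω₁) = (0.248645, 0.111038) ; Y_{8,-6}(Ω₂) = (-0.000000, 0.000000) ; Δ = (-0.000000, -0.000000)
  [-5]  conj(Y_{8,-5})(Ω₁) = (-0.417208, -0.152293) ; Y_{8,-5}(Ω₂) = (0.000002, -0.000002) ; Δ = (-0.000001, 0.000000)
  [-4]  conj(Y_{8,-4})(Ω₁) = (0.392594, 0.112892) ; Y_{8,-4}(Ω₂) = (-0.000035, 0.000070) ; Δ = (-0.000022, 0.000023)
  [-3]  conj(Y_{8,-3})(Ω₁) = (-0.033258, -0.007089) ; Y_{8,-3}(Ω₂) = (-0.000068, -0.001635) ; Δ = (-0.000009, 0.000055)
  [-2]  conj(Y_{8,-2})(Ω₁) = (-0.359306, -0.050634) ; Y_{8,-2}(Ω₂) = (0.012850, 0.020892) ; Δ = (-0.003559, -0.008157)
  [-1]  conj(Y_{8,-1})(Ω₁) = (0.216481, 0.015178) ; Y_{8,-1}(Ω₂) = (-0.206951, -0.115675) ; Δ = (-0.043045, -0.028183)
  [+0]  conj(Y_{8,0})(Ω₁) = (0.303530, -0.000000) ; Y_{8,0}(Ω₂) = (1.113189, 0.000000) ; Δ = (0.337887, 0.000000)
  [+1]  conj(Y_{8,1})(Ω₁) = (-0.216481, 0.015178) ; Y_{8,1}(Ω₂) = (0.206951, -0.115675) ; Δ = (-0.043045, 0.028183)
  [+2]  conj(Y_{8,2})(Ω₁) = (-0.359306, 0.050634) ; Y_{8,2}(Ω₂) = (0.012850, -0.020892) ; Δ = (-0.003559, 0.008157)
  [+3]  conj(Y_{8,3})(Ω₁) = (0.033258, -0.007089) ; Y_{8,3}(Ω₂) = (0.000068, -0.001635) ; Δ = (-0.000009, -0.000055)
  [+4]  conj(Y_{8,4})(Ω₁) = (0.392594, -0.112892) ; Y_{8,4}(Ω₂) = (-0.000035, -0.000070) ; Δ = (-0.000022, -0.000023)
  [+5]  conj(Y_{8,5})(Ω₁) = (0.417208, -0.152293) ; Y_{8,5}(Ω₂) = (-0.000002, -0.000002) ; Δ = (-0.000001, -0.000000)
  [+6]  conj(Y_{8,6})(Ω₁) = (0.248645, -0.111038) ; Y_{8,6}(Ω₂) = (-0.000000, -0.000000) ; Δ = (-0.000000, 0.000000)
  [+7]  conj(Y_{8,7})(Ω₁) = (0.094638, -0.050479) ; Y_{8,7}(Ω₂) = (-0.000000, 0.000000) ; Δ = (-0.000000, 0.000000)
  [+8]  conj(Y_{8,8})(Ω₁) = (0.021421, -0.013430) ; Y_{8,8}(Ω₂) = (-0.000000, 0.000000) ; Δ = (-0.000000, 0.000000)
Σ over m = (0.244613, 0.000000); ×(4π/17) → (0.180818, 0.000000). Real part: 0.180818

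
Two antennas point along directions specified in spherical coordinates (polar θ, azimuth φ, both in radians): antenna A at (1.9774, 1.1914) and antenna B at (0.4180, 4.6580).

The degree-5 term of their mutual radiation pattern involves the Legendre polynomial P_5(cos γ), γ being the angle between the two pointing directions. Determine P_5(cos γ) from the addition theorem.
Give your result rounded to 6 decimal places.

0.385856

Summing Y*_{l m}(θ₁,φ₁)·Y_{l m}(θ₂,φ₂) over m ∈ [−5, 5]; prefactor 4π/(2·5+1) = 1.142397:
  m=-5: +0.287369-0.097208i × -0.001374+0.004928i = +0.000084+0.001550i  (running Σ = +0.000084+0.001550i)
  m=-4: -0.021970+0.412499i × +0.035563+0.007861i = -0.004024+0.014497i  (running Σ = -0.003940+0.016047i)
  m=-3: -0.099219-0.045817i × +0.024497-0.148802i = -0.009248+0.013642i  (running Σ = -0.013188+0.029688i)
  m=-2: -0.217777+0.206487i × -0.382007-0.041719i = +0.091807-0.069794i  (running Σ = +0.078618-0.040106i)
  m=-1: -0.073652-0.184724i × -0.027962+0.513613i = +0.096936-0.032663i  (running Σ = +0.175554-0.072769i)
  m=0: -0.258662-0.000000i × +0.051608+0.000000i = -0.013349-0.000000i  (running Σ = +0.162205-0.072769i)
  m=1: +0.073652-0.184724i × +0.027962+0.513613i = +0.096936+0.032663i  (running Σ = +0.259141-0.040106i)
  m=2: -0.217777-0.206487i × -0.382007+0.041719i = +0.091807+0.069794i  (running Σ = +0.350948+0.029688i)
  m=3: +0.099219-0.045817i × -0.024497-0.148802i = -0.009248-0.013642i  (running Σ = +0.341700+0.016047i)
  m=4: -0.021970-0.412499i × +0.035563-0.007861i = -0.004024-0.014497i  (running Σ = +0.337675+0.001550i)
  m=5: -0.287369-0.097208i × +0.001374+0.004928i = +0.000084-0.001550i  (running Σ = +0.337760-0.000000i)
Accumulated sum +0.337760-0.000000i; after 4π/(2l+1) scaling, +0.385856-0.000000i ⇒ P_5 = 0.385856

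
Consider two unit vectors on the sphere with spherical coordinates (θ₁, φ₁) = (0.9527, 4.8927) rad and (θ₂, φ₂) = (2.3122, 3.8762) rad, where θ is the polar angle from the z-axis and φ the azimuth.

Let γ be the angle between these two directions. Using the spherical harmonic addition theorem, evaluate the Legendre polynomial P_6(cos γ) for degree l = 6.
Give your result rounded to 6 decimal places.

-0.276234

Expand P_6 via completeness: Σ_{m} conj(Y_{6,m}) at Ω₁ times Y_{6,m} at Ω₂ —
  m=-6: (-0.066484, -0.124967) × (-0.023327, 0.074162) = (0.010819, -0.002015)  (running Σ = (0.010819, -0.002015))
  m=-5: (0.273449, -0.216304) × (-0.212591, 0.124973) = (-0.031101, 0.080158)  (running Σ = (-0.020282, 0.078142))
  m=-4: (0.318418, 0.279976) × (-0.415282, -0.085550) = (-0.108281, -0.143510)  (running Σ = (-0.128563, -0.065367))
  m=-3: (-0.073002, 0.121528) × (-0.210540, -0.286933) = (0.050240, -0.004640)  (running Σ = (-0.078323, -0.070007))
  m=-2: (0.267842, 0.101007) × (-0.006204, 0.060868) = (-0.007810, 0.015676)  (running Σ = (-0.086133, -0.054331))
  m=-1: (-0.047205, 0.258955) × (-0.276845, 0.250060) = (-0.051686, -0.083494)  (running Σ = (-0.137818, -0.137825))
  m=0: (0.221596, -0.000000) × (-0.045711, 0.000000) = (-0.010129, 0.000000)  (running Σ = (-0.147948, -0.137825))
  m=1: (0.047205, 0.258955) × (0.276845, 0.250060) = (-0.051686, 0.083494)  (running Σ = (-0.199633, -0.054331))
  m=2: (0.267842, -0.101007) × (-0.006204, -0.060868) = (-0.007810, -0.015676)  (running Σ = (-0.207443, -0.070007))
  m=3: (0.073002, 0.121528) × (0.210540, -0.286933) = (0.050240, 0.004640)  (running Σ = (-0.157203, -0.065367))
  m=4: (0.318418, -0.279976) × (-0.415282, 0.085550) = (-0.108281, 0.143510)  (running Σ = (-0.265484, 0.078142))
  m=5: (-0.273449, -0.216304) × (0.212591, 0.124973) = (-0.031101, -0.080158)  (running Σ = (-0.296585, -0.002015))
  m=6: (-0.066484, 0.124967) × (-0.023327, -0.074162) = (0.010819, 0.002015)  (running Σ = (-0.285766, 0.000000))
Σ over m = (-0.285766, 0.000000); ×(4π/13) → (-0.276234, 0.000000). Real part: -0.276234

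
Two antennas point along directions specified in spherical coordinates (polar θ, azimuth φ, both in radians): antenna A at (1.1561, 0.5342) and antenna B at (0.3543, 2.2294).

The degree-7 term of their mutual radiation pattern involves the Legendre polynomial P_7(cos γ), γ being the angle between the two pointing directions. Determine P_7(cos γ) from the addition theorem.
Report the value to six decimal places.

-0.155729

Summing Y*_{l m}(θ₁,φ₁)·Y_{l m}(θ₂,φ₂) over m ∈ [−7, 7]; prefactor 4π/(2·7+1) = 0.837758:
  term(m=-7) = 0.00006 + 0.00005j   from Y*(Ω₁)=-0.22234 - 0.15140j, Y(Ω₂)=-0.00030 - 0.00003j
  term(m=-6) = -0.00100 + 0.00092j   from Y*(Ω₁)=-0.44219 - 0.02816j, Y(Ω₂)=0.00211 - 0.00222j
  term(m=-5) = -0.00293 - 0.00409j   from Y*(Ω₁)=-0.23321 + 0.11864j, Y(Ω₂)=0.00290 + 0.01902j
  term(m=-4) = -0.01364 + 0.00741j   from Y*(Ω₁)=0.09898 - 0.15578j, Y(Ω₂)=-0.07352 - 0.04085j
  term(m=-3) = -0.03134 - 0.08003j   from Y*(Ω₁)=0.01064 - 0.33450j, Y(Ω₂)=0.23605 - 0.10120j
  term(m=-2) = -0.02380 + 0.00605j   from Y*(Ω₁)=0.02317 + 0.04218j, Y(Ω₂)=-0.12800 + 0.49390j
  term(m=-1) = -0.02085 - 0.16671j   from Y*(Ω₁)=0.28709 + 0.16984j, Y(Ω₂)=-0.30826 - 0.39833j
  term(m=+0) = 0.00110 + 0.00000j   from Y*(Ω₁)=-0.00801 + 0.00000j, Y(Ω₂)=-0.13712 + 0.00000j
  term(m=+1) = -0.02085 + 0.16671j   from Y*(Ω₁)=-0.28709 + 0.16984j, Y(Ω₂)=0.30826 - 0.39833j
  term(m=+2) = -0.02380 - 0.00605j   from Y*(Ω₁)=0.02317 - 0.04218j, Y(Ω₂)=-0.12800 - 0.49390j
  term(m=+3) = -0.03134 + 0.08003j   from Y*(Ω₁)=-0.01064 - 0.33450j, Y(Ω₂)=-0.23605 - 0.10120j
  term(m=+4) = -0.01364 - 0.00741j   from Y*(Ω₁)=0.09898 + 0.15578j, Y(Ω₂)=-0.07352 + 0.04085j
  term(m=+5) = -0.00293 + 0.00409j   from Y*(Ω₁)=0.23321 + 0.11864j, Y(Ω₂)=-0.00290 + 0.01902j
  term(m=+6) = -0.00100 - 0.00092j   from Y*(Ω₁)=-0.44219 + 0.02816j, Y(Ω₂)=0.00211 + 0.00222j
  term(m=+7) = 0.00006 - 0.00005j   from Y*(Ω₁)=0.22234 - 0.15140j, Y(Ω₂)=0.00030 - 0.00003j
Total Σ_m = -0.18589 - 0.00000j. Multiply by 0.837758: -0.15573 - 0.00000j. P_7(cos γ) = -0.155729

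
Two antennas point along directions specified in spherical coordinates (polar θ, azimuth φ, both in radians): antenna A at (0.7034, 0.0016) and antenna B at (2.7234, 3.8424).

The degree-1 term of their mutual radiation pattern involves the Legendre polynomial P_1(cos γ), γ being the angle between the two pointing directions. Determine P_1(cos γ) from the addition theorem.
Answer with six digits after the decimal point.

-0.897967

Summing Y*_{l m}(θ₁,φ₁)·Y_{l m}(θ₂,φ₂) over m ∈ [−1, 1]; prefactor 4π/(2·1+1) = 4.188790:
  term(m=-1) = (-0.023997, 0.020180)   from Y*(Ω₁)=(0.223470, 0.000358), Y(Ω₂)=(-0.107241, 0.090476)
  term(m=+0) = (-0.166379, 0.000000)   from Y*(Ω₁)=(0.372631, -0.000000), Y(Ω₂)=(-0.446497, 0.000000)
  term(m=+1) = (-0.023997, -0.020180)   from Y*(Ω₁)=(-0.223470, 0.000358), Y(Ω₂)=(0.107241, 0.090476)
Total Σ_m = (-0.214374, 0.000000). Multiply by 4.188790: (-0.897967, 0.000000). P_1(cos γ) = -0.897967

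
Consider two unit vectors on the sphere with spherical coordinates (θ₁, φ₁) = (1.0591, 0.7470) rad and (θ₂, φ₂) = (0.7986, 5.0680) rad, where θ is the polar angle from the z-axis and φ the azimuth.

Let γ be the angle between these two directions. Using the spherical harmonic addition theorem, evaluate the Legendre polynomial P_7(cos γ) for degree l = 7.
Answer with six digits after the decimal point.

-0.204872

Addition theorem: P_7(cos γ) = (4π/15) Σ_m Y*_{lm}(Ω₁) Y_{lm}(Ω₂), m = −7…7:
  m=-7: 0.09462 - 0.16657j × -0.02939 + 0.03848j = 0.00363 + 0.00854j  (running Σ = 0.00363 + 0.00854j)
  m=-6: -0.09192 - 0.39190j × 0.09415 + 0.14922j = 0.04983 - 0.05062j  (running Σ = 0.05345 - 0.04208j)
  m=-5: -0.32452 - 0.21889j × 0.36099 - 0.07591j = -0.13376 - 0.05438j  (running Σ = -0.08031 - 0.09646j)
  m=-4: -0.02400 + 0.00372j × 0.06634 - 0.44391j = 0.00006 + 0.01090j  (running Σ = -0.08025 - 0.08556j)
  m=-3: 0.20971 - 0.26459j × -0.16948 - 0.09346j = -0.06027 + 0.02524j  (running Σ = -0.14052 - 0.06032j)
  m=-2: -0.01409 - 0.18312j × 0.19780 - 0.17044j = -0.03400 - 0.03382j  (running Σ = -0.17452 - 0.09414j)
  m=-1: 0.19717 + 0.18259j × -0.11304 - 0.30435j = 0.03328 - 0.08065j  (running Σ = -0.14124 - 0.17479j)
  m=0: 0.22069 + 0.00000j × 0.17189 + 0.00000j = 0.03793 + 0.00000j  (running Σ = -0.10331 - 0.17479j)
  m=1: -0.19717 + 0.18259j × 0.11304 - 0.30435j = 0.03328 + 0.08065j  (running Σ = -0.07002 - 0.09414j)
  m=2: -0.01409 + 0.18312j × 0.19780 + 0.17044j = -0.03400 + 0.03382j  (running Σ = -0.10402 - 0.06032j)
  m=3: -0.20971 - 0.26459j × 0.16948 - 0.09346j = -0.06027 - 0.02524j  (running Σ = -0.16429 - 0.08556j)
  m=4: -0.02400 - 0.00372j × 0.06634 + 0.44391j = 0.00006 - 0.01090j  (running Σ = -0.16424 - 0.09646j)
  m=5: 0.32452 - 0.21889j × -0.36099 - 0.07591j = -0.13376 + 0.05438j  (running Σ = -0.29800 - 0.04208j)
  m=6: -0.09192 + 0.39190j × 0.09415 - 0.14922j = 0.04983 + 0.05062j  (running Σ = -0.24818 + 0.00854j)
  m=7: -0.09462 - 0.16657j × 0.02939 + 0.03848j = 0.00363 - 0.00854j  (running Σ = -0.24455 - 0.00000j)
Total Σ_m = -0.24455 - 0.00000j. Multiply by 0.837758: -0.20487 - 0.00000j. P_7(cos γ) = -0.204872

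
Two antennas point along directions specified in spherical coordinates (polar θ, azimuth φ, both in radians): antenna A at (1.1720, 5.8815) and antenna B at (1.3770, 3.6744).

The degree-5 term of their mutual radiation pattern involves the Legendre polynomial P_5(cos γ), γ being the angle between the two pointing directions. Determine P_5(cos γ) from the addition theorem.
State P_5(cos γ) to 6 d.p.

-0.168064

Summing Y*_{l m}(θ₁,φ₁)·Y_{l m}(θ₂,φ₂) over m ∈ [−5, 5]; prefactor 4π/(2·5+1) = 1.142397:
  m=-5: Y*=(-0.130720, -0.279383)  Y=(0.375041, 0.194087)  product (0.005199, -0.130151)
  m=-4: Y*=(-0.014771, -0.410748)  Y=(-0.139311, -0.221990)  product (-0.089124, 0.060500)
  m=-3: Y*=(0.034571, -0.090272)  Y=(-0.006015, -0.217682)  product (-0.019858, -0.006983)
  m=-2: Y*=(-0.212494, 0.220272)  Y=(-0.135178, 0.244423)  product (-0.025115, -0.081714)
  m=-1: Y*=(-0.172101, 0.073105)  Y=(-0.137970, 0.081360)  product (0.017797, -0.024089)
  m=+0: Y*=(0.266913, -0.000000)  Y=(0.281321, 0.000000)  product (0.075088, 0.000000)
  m=+1: Y*=(0.172101, 0.073105)  Y=(0.137970, 0.081360)  product (0.017797, 0.024089)
  m=+2: Y*=(-0.212494, -0.220272)  Y=(-0.135178, -0.244423)  product (-0.025115, 0.081714)
  m=+3: Y*=(-0.034571, -0.090272)  Y=(0.006015, -0.217682)  product (-0.019858, 0.006983)
  m=+4: Y*=(-0.014771, 0.410748)  Y=(-0.139311, 0.221990)  product (-0.089124, -0.060500)
  m=+5: Y*=(0.130720, -0.279383)  Y=(-0.375041, 0.194087)  product (0.005199, 0.130151)
Total Σ_m = (-0.147115, 0.000000). Multiply by 1.142397: (-0.168064, 0.000000). P_5(cos γ) = -0.168064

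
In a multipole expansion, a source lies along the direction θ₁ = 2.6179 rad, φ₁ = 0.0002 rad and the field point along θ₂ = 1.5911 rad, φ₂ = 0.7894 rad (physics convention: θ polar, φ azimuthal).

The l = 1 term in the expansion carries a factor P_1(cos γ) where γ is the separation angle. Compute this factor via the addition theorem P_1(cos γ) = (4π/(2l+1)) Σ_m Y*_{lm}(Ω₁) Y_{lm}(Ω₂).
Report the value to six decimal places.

0.369773

Expand P_1 via completeness: Σ_{m} conj(Y_{1,m}) at Ω₁ times Y_{1,m} at Ω₂ —
  m=-1: Y*=0.17278 + 0.00003j  Y=0.24327 - 0.24523j  product 0.04204 - 0.04236j
  m=+0: Y*=-0.42312 + 0.00000j  Y=-0.00992 + 0.00000j  product 0.00420 + 0.00000j
  m=+1: Y*=-0.17278 + 0.00003j  Y=-0.24327 - 0.24523j  product 0.04204 + 0.04236j
Accumulated sum 0.08828 + 0.00000j; after 4π/(2l+1) scaling, 0.36977 + 0.00000j ⇒ P_1 = 0.369773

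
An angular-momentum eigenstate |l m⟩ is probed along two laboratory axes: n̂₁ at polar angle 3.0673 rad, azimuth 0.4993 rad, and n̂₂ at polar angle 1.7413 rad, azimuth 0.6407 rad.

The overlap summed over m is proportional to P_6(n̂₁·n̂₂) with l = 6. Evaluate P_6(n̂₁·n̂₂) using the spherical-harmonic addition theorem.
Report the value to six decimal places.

Expand P_6 via completeness: Σ_{m} conj(Y_{6,m}) at Ω₁ times Y_{6,m} at Ω₂ —
  term(m=-6) = (0.000000, -0.000000)   from Y*(Ω₁)=(-0.000000, 0.000000), Y(Ω₂)=(-0.337735, 0.285979)
  term(m=-5) = (0.000001, -0.000001)   from Y*(Ω₁)=(0.000003, -0.000002), Y(Ω₂)=(0.263445, -0.016330)
  term(m=-4) = (-0.000021, 0.000013)   from Y*(Ω₁)=(-0.000045, 0.000098), Y(Ω₂)=(0.192499, 0.125787)
  term(m=-3) = (-0.000546, 0.000246)   from Y*(Ω₁)=(-0.000154, -0.002103), Y(Ω₂)=(-0.097683, -0.266525)
  term(m=-2) = (0.004367, -0.001269)   from Y*(Ω₁)=(0.015290, 0.023739), Y(Ω₂)=(0.045958, -0.154347)
  term(m=-1) = (0.067567, -0.009618)   from Y*(Ω₁)=(-0.208889, -0.113927), Y(Ω₂)=(-0.229947, 0.171456)
  term(m=+0) = (-0.136102, 0.000000)   from Y*(Ω₁)=(0.958997, -0.000000), Y(Ω₂)=(-0.141922, 0.000000)
  term(m=+1) = (0.067567, 0.009618)   from Y*(Ω₁)=(0.208889, -0.113927), Y(Ω₂)=(0.229947, 0.171456)
  term(m=+2) = (0.004367, 0.001269)   from Y*(Ω₁)=(0.015290, -0.023739), Y(Ω₂)=(0.045958, 0.154347)
  term(m=+3) = (-0.000546, -0.000246)   from Y*(Ω₁)=(0.000154, -0.002103), Y(Ω₂)=(0.097683, -0.266525)
  term(m=+4) = (-0.000021, -0.000013)   from Y*(Ω₁)=(-0.000045, -0.000098), Y(Ω₂)=(0.192499, -0.125787)
  term(m=+5) = (0.000001, 0.000001)   from Y*(Ω₁)=(-0.000003, -0.000002), Y(Ω₂)=(-0.263445, -0.016330)
  term(m=+6) = (0.000000, 0.000000)   from Y*(Ω₁)=(-0.000000, -0.000000), Y(Ω₂)=(-0.337735, -0.285979)
Accumulated sum (0.006633, -0.000000); after 4π/(2l+1) scaling, (0.006412, -0.000000) ⇒ P_6 = 0.006412

0.006412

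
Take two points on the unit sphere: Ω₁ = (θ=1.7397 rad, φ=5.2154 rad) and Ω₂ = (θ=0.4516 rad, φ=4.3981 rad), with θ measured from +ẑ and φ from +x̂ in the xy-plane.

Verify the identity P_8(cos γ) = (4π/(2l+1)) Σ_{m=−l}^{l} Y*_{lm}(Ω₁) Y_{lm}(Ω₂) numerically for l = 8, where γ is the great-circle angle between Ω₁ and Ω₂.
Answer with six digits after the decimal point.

Addition theorem: P_8(cos γ) = (4π/17) Σ_m Y*_{lm}(Ω₁) Y_{lm}(Ω₂), m = −8…8:
  m=-8: (-0.291945, -0.354955) × (-0.000549, 0.000398) = (0.000302, 0.000079)  (running Σ = (0.000302, 0.000079))
  m=-7: (-0.116131, 0.291191) × (0.004521, 0.003291) = (-0.001483, 0.000934)  (running Σ = (-0.001182, 0.001013))
  m=-6: (-0.197477, 0.024519) × (0.008975, -0.027550) = (-0.001097, 0.005661)  (running Σ = (-0.002279, 0.006674))
  m=-5: (0.192194, 0.265526) × (-0.105888, -0.000069) = (-0.020333, -0.028129)  (running Σ = (-0.022612, -0.021456))
  m=-4: (-0.043272, 0.091620) × (0.085370, 0.263205) = (-0.027809, -0.003568)  (running Σ = (-0.050420, -0.025024))
  m=-3: (0.322380, -0.019937) × (0.397033, -0.288226) = (0.122249, -0.100834)  (running Σ = (0.071829, -0.125857))
  m=-2: (0.029935, 0.047244) × (-0.390873, -0.284141) = (0.001723, -0.026972)  (running Σ = (0.073552, -0.152830))
  m=-1: (0.153389, -0.278779) × (0.000023, -0.000070) = (-0.000016, -0.000017)  (running Σ = (0.073536, -0.152847))
  m=0: (0.042358, -0.000000) × (-0.476514, 0.000000) = (-0.020184, 0.000000)  (running Σ = (0.053352, -0.152847))
  m=1: (-0.153389, -0.278779) × (-0.000023, -0.000070) = (-0.000016, 0.000017)  (running Σ = (0.053336, -0.152830))
  m=2: (0.029935, -0.047244) × (-0.390873, 0.284141) = (0.001723, 0.026972)  (running Σ = (0.055059, -0.125857))
  m=3: (-0.322380, -0.019937) × (-0.397033, -0.288226) = (0.122249, 0.100834)  (running Σ = (0.177309, -0.025024))
  m=4: (-0.043272, -0.091620) × (0.085370, -0.263205) = (-0.027809, 0.003568)  (running Σ = (0.149500, -0.021456))
  m=5: (-0.192194, 0.265526) × (0.105888, -0.000069) = (-0.020333, 0.028129)  (running Σ = (0.129167, 0.006674))
  m=6: (-0.197477, -0.024519) × (0.008975, 0.027550) = (-0.001097, -0.005661)  (running Σ = (0.128070, 0.001013))
  m=7: (0.116131, 0.291191) × (-0.004521, 0.003291) = (-0.001483, -0.000934)  (running Σ = (0.126587, 0.000079))
  m=8: (-0.291945, 0.354955) × (-0.000549, -0.000398) = (0.000302, -0.000079)  (running Σ = (0.126888, 0.000000))
Total Σ_m = (0.126888, 0.000000). Multiply by 0.739198: (0.093795, 0.000000). P_8(cos γ) = 0.093795

0.093795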